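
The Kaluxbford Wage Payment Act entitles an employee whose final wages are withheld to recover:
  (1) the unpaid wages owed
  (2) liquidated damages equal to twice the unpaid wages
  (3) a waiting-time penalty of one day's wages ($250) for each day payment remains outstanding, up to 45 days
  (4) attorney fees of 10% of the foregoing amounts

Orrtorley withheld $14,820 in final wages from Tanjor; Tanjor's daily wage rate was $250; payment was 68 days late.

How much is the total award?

Doubled: 2 × $14,820 = $29,640
Penalty days: min(68, 45) = 45
Waiting-time penalty: 45 × $250 = $11,250
Subtotal: $14,820 + $29,640 + $11,250 = $55,710
Attorney fees: 10% of $55,710 = $5,571
Total award: $55,710 + $5,571 = $61,281

$61,281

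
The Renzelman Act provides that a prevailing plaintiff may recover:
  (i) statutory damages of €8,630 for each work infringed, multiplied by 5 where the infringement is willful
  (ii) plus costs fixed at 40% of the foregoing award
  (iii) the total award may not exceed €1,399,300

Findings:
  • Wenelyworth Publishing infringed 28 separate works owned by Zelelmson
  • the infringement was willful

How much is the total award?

€1,399,300

Statutory damages: 28 × €8,630 = €241,640
Multiplied by 5: 5 × €241,640 = €1,208,200
Costs: 40% of €1,208,200 = €483,280
Award plus costs: €1,208,200 + €483,280 = €1,691,480
Cap at €1,399,300: €1,691,480 exceeds the cap → €1,399,300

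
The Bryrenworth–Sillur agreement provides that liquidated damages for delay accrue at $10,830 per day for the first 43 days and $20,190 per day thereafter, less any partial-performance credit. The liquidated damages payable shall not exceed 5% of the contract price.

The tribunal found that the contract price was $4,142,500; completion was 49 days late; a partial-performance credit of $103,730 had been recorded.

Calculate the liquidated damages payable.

$207,125

First 43 days: 43 × $10,830 = $465,690
Remaining days: (49 − 43) × $20,190 = $121,140
Accrued per-day damages: $465,690 + $121,140 = $586,830
Less partial-performance credit: $586,830 − $103,730 = $483,100
Cap: 5% of $4,142,500 = $207,125
Cap at $207,125: $483,100 exceeds the cap → $207,125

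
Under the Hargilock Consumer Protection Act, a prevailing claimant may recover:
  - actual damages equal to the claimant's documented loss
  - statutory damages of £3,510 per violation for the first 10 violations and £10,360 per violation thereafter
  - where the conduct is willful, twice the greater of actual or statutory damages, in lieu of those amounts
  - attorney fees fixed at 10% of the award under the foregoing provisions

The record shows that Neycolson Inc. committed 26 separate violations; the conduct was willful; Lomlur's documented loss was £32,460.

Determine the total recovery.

First 10 violations: 10 × £3,510 = £35,100
Remaining violations: (26 − 10) × £10,360 = £165,760
Statutory damages: £35,100 + £165,760 = £200,860
Greater of actual damages (£32,460) or statutory damages (£200,860): £200,860
Doubled: 2 × £200,860 = £401,720
Attorney fees: 10% of £401,720 = £40,172
Total recovery: £401,720 + £40,172 = £441,892

£441,892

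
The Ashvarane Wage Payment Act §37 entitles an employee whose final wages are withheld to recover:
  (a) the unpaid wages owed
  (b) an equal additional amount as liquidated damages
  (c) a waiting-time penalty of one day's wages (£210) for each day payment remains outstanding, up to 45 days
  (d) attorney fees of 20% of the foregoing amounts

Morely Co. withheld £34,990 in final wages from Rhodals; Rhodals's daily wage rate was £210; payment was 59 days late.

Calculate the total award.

Liquidated damages (equal amount): £34,990
Penalty days: min(59, 45) = 45
Waiting-time penalty: 45 × £210 = £9,450
Subtotal: £34,990 + £34,990 + £9,450 = £79,430
Attorney fees: 20% of £79,430 = £15,886
Total award: £79,430 + £15,886 = £95,316

£95,316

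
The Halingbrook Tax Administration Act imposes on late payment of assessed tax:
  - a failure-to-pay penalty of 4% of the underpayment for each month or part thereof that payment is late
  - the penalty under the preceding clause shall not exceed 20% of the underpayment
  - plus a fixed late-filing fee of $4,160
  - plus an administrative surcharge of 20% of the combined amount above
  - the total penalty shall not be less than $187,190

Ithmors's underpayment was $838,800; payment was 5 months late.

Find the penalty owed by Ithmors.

Penalty: $206,304

Accrued rate: 4% × 5 = 20%, capped at 20% → 20%
Failure-to-pay penalty: 20% of $838,800 = $167,760
Penalty before surcharge: $167,760 + $4,160 = $171,920
Administrative surcharge: 20% of $171,920 = $34,384
Total penalty: $171,920 + $34,384 = $206,304
Minimum $187,190: $206,304 meets the minimum, no increase.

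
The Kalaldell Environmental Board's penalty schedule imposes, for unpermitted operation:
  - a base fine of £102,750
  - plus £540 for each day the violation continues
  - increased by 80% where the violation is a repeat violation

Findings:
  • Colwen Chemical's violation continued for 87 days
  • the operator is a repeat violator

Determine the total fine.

Civil penalty: £269,514

Per-day component: 87 × £540 = £46,980
Base plus per-day: £102,750 + £46,980 = £149,730
Enhancement: 80% of £149,730 = £119,784
Enhanced fine: £149,730 + £119,784 = £269,514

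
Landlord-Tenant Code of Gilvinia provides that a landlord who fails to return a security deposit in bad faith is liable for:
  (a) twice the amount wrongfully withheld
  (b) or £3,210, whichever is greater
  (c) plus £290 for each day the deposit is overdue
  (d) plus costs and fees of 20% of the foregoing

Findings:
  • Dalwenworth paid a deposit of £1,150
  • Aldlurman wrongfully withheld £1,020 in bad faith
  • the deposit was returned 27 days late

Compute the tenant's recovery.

Doubled: 2 × £1,020 = £2,040
Minimum £3,210: £2,040 is below the minimum → £3,210
Late-return penalty: 27 × £290 = £7,830
Damages plus late penalty: £3,210 + £7,830 = £11,040
Costs and fees: 20% of £11,040 = £2,208
Total recovery: £11,040 + £2,208 = £13,248

£13,248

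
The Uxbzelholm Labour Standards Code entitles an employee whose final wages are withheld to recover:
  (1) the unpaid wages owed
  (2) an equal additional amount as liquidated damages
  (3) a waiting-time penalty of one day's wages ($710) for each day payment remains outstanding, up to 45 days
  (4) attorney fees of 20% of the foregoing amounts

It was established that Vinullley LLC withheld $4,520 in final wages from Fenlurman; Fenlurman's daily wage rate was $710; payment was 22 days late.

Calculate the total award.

$29,592

Liquidated damages (equal amount): $4,520
Penalty days: min(22, 45) = 22
Waiting-time penalty: 22 × $710 = $15,620
Subtotal: $4,520 + $4,520 + $15,620 = $24,660
Attorney fees: 20% of $24,660 = $4,932
Total award: $24,660 + $4,932 = $29,592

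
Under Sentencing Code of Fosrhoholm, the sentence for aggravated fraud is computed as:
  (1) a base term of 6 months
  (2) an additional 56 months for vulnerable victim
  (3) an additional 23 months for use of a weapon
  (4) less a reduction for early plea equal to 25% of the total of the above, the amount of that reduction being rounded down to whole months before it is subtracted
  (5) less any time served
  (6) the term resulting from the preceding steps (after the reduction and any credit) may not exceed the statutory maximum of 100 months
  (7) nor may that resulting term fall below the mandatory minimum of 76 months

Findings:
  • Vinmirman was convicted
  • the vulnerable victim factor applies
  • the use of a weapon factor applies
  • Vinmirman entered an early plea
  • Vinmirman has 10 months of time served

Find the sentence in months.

Vulnerable victim enhancement: +56 months
Use of a weapon enhancement: +23 months
Adjusted term: 6 months + 56 months + 23 months = 85 months
Early plea reduction: 25% of 85 months = 21 months (rounded down)
After reduction: 85 − 21 = 64 months
Less time served: 64 months − 10 months = 54 months
Cap at 100 months: 54 months is within the cap, no reduction.
Minimum 76 months: 54 months is below the minimum → 76 months

76 months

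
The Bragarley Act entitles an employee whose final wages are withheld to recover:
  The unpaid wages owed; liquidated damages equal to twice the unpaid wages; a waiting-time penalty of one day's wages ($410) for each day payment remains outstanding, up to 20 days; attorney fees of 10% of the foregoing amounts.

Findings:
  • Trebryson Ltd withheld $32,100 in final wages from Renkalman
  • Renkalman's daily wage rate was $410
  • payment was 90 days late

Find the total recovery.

Total award: $114,950

Doubled: 2 × $32,100 = $64,200
Penalty days: min(90, 20) = 20
Waiting-time penalty: 20 × $410 = $8,200
Subtotal: $32,100 + $64,200 + $8,200 = $104,500
Attorney fees: 10% of $104,500 = $10,450
Total award: $104,500 + $10,450 = $114,950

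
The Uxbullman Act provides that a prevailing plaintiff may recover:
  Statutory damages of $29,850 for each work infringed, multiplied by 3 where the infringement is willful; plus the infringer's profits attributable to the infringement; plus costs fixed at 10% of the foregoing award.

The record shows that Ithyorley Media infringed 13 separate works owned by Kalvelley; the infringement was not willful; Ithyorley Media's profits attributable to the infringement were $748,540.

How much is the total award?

$1,250,249

Statutory damages: 13 × $29,850 = $388,050
Infringement not willful: no ×3 enhancement.
Combined award: $388,050 + $748,540 = $1,136,590
Costs: 10% of $1,136,590 = $113,659
Award plus costs: $1,136,590 + $113,659 = $1,250,249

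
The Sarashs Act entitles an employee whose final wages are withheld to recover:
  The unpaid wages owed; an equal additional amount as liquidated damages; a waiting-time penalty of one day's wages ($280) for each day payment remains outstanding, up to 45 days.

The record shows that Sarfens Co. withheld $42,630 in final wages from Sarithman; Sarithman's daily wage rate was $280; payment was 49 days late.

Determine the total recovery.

$97,860

Liquidated damages (equal amount): $42,630
Penalty days: min(49, 45) = 45
Waiting-time penalty: 45 × $280 = $12,600
Total award: $42,630 + $42,630 + $12,600 = $97,860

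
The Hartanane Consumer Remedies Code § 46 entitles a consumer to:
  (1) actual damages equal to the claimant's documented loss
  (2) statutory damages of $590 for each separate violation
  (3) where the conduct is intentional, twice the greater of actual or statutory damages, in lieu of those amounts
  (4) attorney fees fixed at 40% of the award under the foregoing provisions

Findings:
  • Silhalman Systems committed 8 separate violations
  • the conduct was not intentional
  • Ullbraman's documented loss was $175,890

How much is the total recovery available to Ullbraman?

Statutory damages: 8 × $590 = $4,720
Conduct not intentional: the in-lieu enhancement does not apply.
Actual plus statutory damages: $175,890 + $4,720 = $180,610
Attorney fees: 40% of $180,610 = $72,244
Total recovery: $180,610 + $72,244 = $252,854

$252,854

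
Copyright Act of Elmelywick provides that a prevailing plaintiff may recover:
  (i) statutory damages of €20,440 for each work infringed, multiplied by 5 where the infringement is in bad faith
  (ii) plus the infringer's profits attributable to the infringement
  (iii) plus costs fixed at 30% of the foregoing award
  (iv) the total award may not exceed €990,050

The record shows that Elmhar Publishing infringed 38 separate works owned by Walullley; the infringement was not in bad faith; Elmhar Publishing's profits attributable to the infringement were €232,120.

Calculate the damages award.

€990,050

Statutory damages: 38 × €20,440 = €776,720
Infringement not in bad faith: no ×5 enhancement.
Combined award: €776,720 + €232,120 = €1,008,840
Costs: 30% of €1,008,840 = €302,652
Award plus costs: €1,008,840 + €302,652 = €1,311,492
Cap at €990,050: €1,311,492 exceeds the cap → €990,050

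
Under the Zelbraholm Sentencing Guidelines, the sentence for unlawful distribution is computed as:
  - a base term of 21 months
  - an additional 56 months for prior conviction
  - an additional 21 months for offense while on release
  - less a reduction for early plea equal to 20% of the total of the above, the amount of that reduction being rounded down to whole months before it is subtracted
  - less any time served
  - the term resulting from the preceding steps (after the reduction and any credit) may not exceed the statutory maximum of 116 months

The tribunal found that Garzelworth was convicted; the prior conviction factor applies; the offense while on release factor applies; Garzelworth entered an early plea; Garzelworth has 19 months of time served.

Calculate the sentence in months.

60 months

Prior conviction enhancement: +56 months
Offense while on release enhancement: +21 months
Adjusted term: 21 months + 56 months + 21 months = 98 months
Early plea reduction: 20% of 98 months = 19 months (rounded down)
After reduction: 98 − 19 = 79 months
Less time served: 79 months − 19 months = 60 months
Cap at 116 months: 60 months is within the cap, no reduction.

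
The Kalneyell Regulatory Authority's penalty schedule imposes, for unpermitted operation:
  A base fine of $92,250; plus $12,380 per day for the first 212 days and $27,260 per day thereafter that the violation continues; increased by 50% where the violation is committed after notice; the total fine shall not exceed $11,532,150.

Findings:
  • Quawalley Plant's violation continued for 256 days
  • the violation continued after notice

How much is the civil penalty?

First 212 days: 212 × $12,380 = $2,624,560
Remaining days: (256 − 212) × $27,260 = $1,199,440
Per-day component: $2,624,560 + $1,199,440 = $3,824,000
Base plus per-day: $92,250 + $3,824,000 = $3,916,250
Enhancement: 50% of $3,916,250 = $1,958,125
Enhanced fine: $3,916,250 + $1,958,125 = $5,874,375
Cap at $11,532,150: $5,874,375 is within the cap, no reduction.

$5,874,375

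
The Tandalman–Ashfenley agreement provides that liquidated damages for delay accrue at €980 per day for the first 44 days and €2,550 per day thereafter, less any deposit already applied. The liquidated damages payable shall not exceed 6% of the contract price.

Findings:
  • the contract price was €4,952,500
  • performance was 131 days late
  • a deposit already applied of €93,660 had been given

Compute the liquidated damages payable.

Liquidated damages: €171,310

First 44 days: 44 × €980 = €43,120
Remaining days: (131 − 44) × €2,550 = €221,850
Accrued per-day damages: €43,120 + €221,850 = €264,970
Less deposit already applied: €264,970 − €93,660 = €171,310
Cap: 6% of €4,952,500 = €297,150
Cap at €297,150: €171,310 is within the cap, no reduction.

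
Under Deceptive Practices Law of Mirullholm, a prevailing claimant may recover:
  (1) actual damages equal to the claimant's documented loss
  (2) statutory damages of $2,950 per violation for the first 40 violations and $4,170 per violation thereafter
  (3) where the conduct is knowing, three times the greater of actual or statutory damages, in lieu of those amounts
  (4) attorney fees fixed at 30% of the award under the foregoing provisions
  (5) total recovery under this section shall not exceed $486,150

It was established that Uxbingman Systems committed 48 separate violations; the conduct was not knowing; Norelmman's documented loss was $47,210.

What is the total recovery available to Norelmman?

First 40 violations: 40 × $2,950 = $118,000
Remaining violations: (48 − 40) × $4,170 = $33,360
Statutory damages: $118,000 + $33,360 = $151,360
Conduct not knowing: the in-lieu enhancement does not apply.
Actual plus statutory damages: $47,210 + $151,360 = $198,570
Attorney fees: 30% of $198,570 = $59,571
Total before cap: $198,570 + $59,571 = $258,141
Cap at $486,150: $258,141 is within the cap, no reduction.

$258,141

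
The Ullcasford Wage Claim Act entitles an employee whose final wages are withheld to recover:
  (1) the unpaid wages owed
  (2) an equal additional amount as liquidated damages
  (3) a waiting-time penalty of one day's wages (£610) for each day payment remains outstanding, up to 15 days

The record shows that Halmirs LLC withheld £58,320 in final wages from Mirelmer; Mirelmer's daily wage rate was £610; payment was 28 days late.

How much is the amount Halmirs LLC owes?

£125,790

Liquidated damages (equal amount): £58,320
Penalty days: min(28, 15) = 15
Waiting-time penalty: 15 × £610 = £9,150
Total award: £58,320 + £58,320 + £9,150 = £125,790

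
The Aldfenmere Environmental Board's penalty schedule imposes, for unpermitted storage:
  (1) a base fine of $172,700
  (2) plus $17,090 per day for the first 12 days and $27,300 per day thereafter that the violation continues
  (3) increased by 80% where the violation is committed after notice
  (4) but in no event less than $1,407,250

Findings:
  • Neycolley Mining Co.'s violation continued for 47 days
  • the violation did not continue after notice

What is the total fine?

First 12 days: 12 × $17,090 = $205,080
Remaining days: (47 − 12) × $27,300 = $955,500
Per-day component: $205,080 + $955,500 = $1,160,580
Base plus per-day: $172,700 + $1,160,580 = $1,333,280
The violation did not continue after notice: no 80% increase.
Minimum $1,407,250: $1,333,280 is below the minimum → $1,407,250

Civil penalty: $1,407,250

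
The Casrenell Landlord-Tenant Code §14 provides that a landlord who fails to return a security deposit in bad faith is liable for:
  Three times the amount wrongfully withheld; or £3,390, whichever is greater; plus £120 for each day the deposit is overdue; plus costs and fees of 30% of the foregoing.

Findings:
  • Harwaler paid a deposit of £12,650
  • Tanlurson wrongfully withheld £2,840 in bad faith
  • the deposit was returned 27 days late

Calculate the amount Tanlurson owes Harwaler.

£15,288

Trebled: 3 × £2,840 = £8,520
Minimum £3,390: £8,520 meets the minimum, no increase.
Late-return penalty: 27 × £120 = £3,240
Damages plus late penalty: £8,520 + £3,240 = £11,760
Costs and fees: 30% of £11,760 = £3,528
Total recovery: £11,760 + £3,528 = £15,288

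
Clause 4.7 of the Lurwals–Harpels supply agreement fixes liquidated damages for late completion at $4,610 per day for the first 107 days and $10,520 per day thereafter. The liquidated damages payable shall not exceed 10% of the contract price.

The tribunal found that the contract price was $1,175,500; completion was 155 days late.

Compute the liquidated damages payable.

$117,550

First 107 days: 107 × $4,610 = $493,270
Remaining days: (155 − 107) × $10,520 = $504,960
Accrued per-day damages: $493,270 + $504,960 = $998,230
Cap: 10% of $1,175,500 = $117,550
Cap at $117,550: $998,230 exceeds the cap → $117,550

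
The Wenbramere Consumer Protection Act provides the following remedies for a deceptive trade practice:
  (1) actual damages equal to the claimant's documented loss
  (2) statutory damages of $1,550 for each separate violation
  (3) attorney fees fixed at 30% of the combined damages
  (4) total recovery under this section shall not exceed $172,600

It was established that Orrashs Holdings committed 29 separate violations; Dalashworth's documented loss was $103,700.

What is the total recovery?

$172,600

Statutory damages: 29 × $1,550 = $44,950
Combined damages: $103,700 + $44,950 = $148,650
Attorney fees: 30% of $148,650 = $44,595
Total before cap: $148,650 + $44,595 = $193,245
Cap at $172,600: $193,245 exceeds the cap → $172,600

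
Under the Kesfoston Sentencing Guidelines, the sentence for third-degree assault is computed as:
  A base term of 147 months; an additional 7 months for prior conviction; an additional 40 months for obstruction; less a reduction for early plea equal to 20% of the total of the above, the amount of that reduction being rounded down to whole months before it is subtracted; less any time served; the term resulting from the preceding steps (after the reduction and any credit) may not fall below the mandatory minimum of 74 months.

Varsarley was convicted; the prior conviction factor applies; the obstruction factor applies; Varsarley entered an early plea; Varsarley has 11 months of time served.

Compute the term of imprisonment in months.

145 months

Prior conviction enhancement: +7 months
Obstruction enhancement: +40 months
Adjusted term: 147 months + 7 months + 40 months = 194 months
Early plea reduction: 20% of 194 months = 38 months (rounded down)
After reduction: 194 − 38 = 156 months
Less time served: 156 months − 11 months = 145 months
Minimum 74 months: 145 months meets the minimum, no increase.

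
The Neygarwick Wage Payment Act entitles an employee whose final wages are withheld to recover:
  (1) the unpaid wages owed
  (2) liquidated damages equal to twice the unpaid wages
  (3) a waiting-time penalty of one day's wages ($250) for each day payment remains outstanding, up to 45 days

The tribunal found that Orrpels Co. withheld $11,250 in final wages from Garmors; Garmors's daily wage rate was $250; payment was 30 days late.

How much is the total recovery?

Doubled: 2 × $11,250 = $22,500
Penalty days: min(30, 45) = 30
Waiting-time penalty: 30 × $250 = $7,500
Total award: $11,250 + $22,500 + $7,500 = $41,250

Total award: $41,250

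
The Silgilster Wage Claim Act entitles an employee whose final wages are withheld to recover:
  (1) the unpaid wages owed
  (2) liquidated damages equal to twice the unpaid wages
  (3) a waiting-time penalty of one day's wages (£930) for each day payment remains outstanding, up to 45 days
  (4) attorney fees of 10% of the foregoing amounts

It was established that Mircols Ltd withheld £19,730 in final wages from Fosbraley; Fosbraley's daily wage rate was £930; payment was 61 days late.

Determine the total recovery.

Doubled: 2 × £19,730 = £39,460
Penalty days: min(61, 45) = 45
Waiting-time penalty: 45 × £930 = £41,850
Subtotal: £19,730 + £39,460 + £41,850 = £101,040
Attorney fees: 10% of £101,040 = £10,104
Total award: £101,040 + £10,104 = £111,144

Total award: £111,144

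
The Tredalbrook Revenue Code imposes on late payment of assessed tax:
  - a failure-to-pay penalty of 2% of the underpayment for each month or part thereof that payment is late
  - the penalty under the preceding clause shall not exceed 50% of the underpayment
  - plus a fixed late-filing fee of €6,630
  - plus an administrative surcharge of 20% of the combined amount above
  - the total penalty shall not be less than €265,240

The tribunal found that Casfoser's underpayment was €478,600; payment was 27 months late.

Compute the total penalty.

Accrued rate: 2% × 27 = 54%, capped at 50% → 50%
Failure-to-pay penalty: 50% of €478,600 = €239,300
Penalty before surcharge: €239,300 + €6,630 = €245,930
Administrative surcharge: 20% of €245,930 = €49,186
Total penalty: €245,930 + €49,186 = €295,116
Minimum €265,240: €295,116 meets the minimum, no increase.

€295,116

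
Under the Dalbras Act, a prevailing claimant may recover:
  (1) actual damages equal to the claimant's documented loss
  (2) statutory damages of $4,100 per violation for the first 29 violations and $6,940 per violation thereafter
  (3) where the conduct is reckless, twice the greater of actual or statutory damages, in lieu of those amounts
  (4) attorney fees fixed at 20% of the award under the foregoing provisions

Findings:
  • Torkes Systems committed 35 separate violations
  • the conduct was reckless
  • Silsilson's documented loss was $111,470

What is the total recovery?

$385,296

First 29 violations: 29 × $4,100 = $118,900
Remaining violations: (35 − 29) × $6,940 = $41,640
Statutory damages: $118,900 + $41,640 = $160,540
Greater of actual damages ($111,470) or statutory damages ($160,540): $160,540
Doubled: 2 × $160,540 = $321,080
Attorney fees: 20% of $321,080 = $64,216
Total recovery: $321,080 + $64,216 = $385,296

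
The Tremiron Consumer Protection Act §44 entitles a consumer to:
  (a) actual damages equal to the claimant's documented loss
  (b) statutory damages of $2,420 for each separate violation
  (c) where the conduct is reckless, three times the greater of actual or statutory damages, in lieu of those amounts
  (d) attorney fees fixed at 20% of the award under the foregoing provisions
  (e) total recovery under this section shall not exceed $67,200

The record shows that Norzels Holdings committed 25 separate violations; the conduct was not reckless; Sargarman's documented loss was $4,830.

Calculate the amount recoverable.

Statutory damages: 25 × $2,420 = $60,500
Conduct not reckless: the in-lieu enhancement does not apply.
Actual plus statutory damages: $4,830 + $60,500 = $65,330
Attorney fees: 20% of $65,330 = $13,066
Total before cap: $65,330 + $13,066 = $78,396
Cap at $67,200: $78,396 exceeds the cap → $67,200

Total recovery: $67,200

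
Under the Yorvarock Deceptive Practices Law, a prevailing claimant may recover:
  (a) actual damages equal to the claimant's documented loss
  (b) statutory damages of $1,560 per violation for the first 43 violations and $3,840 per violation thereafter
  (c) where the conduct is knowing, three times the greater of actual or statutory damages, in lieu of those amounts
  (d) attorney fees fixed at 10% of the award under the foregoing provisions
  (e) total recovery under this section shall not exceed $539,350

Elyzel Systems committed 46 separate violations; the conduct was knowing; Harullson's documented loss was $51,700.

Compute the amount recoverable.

First 43 violations: 43 × $1,560 = $67,080
Remaining violations: (46 − 43) × $3,840 = $11,520
Statutory damages: $67,080 + $11,520 = $78,600
Greater of actual damages ($51,700) or statutory damages ($78,600): $78,600
Trebled: 3 × $78,600 = $235,800
Attorney fees: 10% of $235,800 = $23,580
Total before cap: $235,800 + $23,580 = $259,380
Cap at $539,350: $259,380 is within the cap, no reduction.

$259,380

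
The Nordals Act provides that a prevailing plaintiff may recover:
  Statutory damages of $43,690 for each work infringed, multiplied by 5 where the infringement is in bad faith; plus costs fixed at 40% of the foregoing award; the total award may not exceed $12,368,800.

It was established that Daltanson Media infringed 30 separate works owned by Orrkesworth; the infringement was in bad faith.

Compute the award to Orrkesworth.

Award: $9,174,900

Statutory damages: 30 × $43,690 = $1,310,700
Multiplied by 5: 5 × $1,310,700 = $6,553,500
Costs: 40% of $6,553,500 = $2,621,400
Award plus costs: $6,553,500 + $2,621,400 = $9,174,900
Cap at $12,368,800: $9,174,900 is within the cap, no reduction.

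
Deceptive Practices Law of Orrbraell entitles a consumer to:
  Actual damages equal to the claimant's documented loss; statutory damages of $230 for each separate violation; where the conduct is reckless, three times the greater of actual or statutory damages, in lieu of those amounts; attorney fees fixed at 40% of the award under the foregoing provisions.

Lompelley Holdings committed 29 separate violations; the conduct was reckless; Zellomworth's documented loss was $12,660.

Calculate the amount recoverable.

$53,172

Statutory damages: 29 × $230 = $6,670
Greater of actual damages ($12,660) or statutory damages ($6,670): $12,660
Trebled: 3 × $12,660 = $37,980
Attorney fees: 40% of $37,980 = $15,192
Total recovery: $37,980 + $15,192 = $53,172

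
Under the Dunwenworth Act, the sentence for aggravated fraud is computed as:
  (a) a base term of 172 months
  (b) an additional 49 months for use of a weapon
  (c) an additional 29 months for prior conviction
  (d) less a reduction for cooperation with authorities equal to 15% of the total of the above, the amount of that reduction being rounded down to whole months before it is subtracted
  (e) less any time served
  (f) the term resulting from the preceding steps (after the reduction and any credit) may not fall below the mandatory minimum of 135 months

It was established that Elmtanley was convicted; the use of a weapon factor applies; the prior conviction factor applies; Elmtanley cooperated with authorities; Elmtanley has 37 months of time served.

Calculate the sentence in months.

Use of a weapon enhancement: +49 months
Prior conviction enhancement: +29 months
Adjusted term: 172 months + 49 months + 29 months = 250 months
Cooperation with authorities reduction: 15% of 250 months = 37 months (rounded down)
After reduction: 250 − 37 = 213 months
Less time served: 213 months − 37 months = 176 months
Minimum 135 months: 176 months meets the minimum, no increase.

176 months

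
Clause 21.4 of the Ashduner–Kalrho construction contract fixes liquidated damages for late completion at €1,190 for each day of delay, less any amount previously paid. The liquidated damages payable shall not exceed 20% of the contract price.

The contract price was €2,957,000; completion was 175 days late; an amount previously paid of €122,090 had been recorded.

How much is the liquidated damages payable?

Per-day damages: 175 × €1,190 = €208,250
Less amount previously paid: €208,250 − €122,090 = €86,160
Cap: 20% of €2,957,000 = €591,400
Cap at €591,400: €86,160 is within the cap, no reduction.

€86,160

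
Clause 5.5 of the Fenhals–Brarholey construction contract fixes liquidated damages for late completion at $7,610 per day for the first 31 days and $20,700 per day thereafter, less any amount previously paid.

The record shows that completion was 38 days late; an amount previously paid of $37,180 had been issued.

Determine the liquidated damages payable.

$343,630

First 31 days: 31 × $7,610 = $235,910
Remaining days: (38 − 31) × $20,700 = $144,900
Accrued per-day damages: $235,910 + $144,900 = $380,810
Less amount previously paid: $380,810 − $37,180 = $343,630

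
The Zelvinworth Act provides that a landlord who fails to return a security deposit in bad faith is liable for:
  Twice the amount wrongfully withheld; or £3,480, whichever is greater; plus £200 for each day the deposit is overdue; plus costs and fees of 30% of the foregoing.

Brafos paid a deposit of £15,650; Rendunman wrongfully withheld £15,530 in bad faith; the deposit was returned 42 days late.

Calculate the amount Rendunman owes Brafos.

Doubled: 2 × £15,530 = £31,060
Minimum £3,480: £31,060 meets the minimum, no increase.
Late-return penalty: 42 × £200 = £8,400
Damages plus late penalty: £31,060 + £8,400 = £39,460
Costs and fees: 30% of £39,460 = £11,838
Total recovery: £39,460 + £11,838 = £51,298

Recovery: £51,298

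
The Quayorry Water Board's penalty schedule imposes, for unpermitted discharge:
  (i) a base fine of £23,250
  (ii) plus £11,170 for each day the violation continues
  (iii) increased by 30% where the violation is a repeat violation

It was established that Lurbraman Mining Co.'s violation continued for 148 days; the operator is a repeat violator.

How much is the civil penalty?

Per-day component: 148 × £11,170 = £1,653,160
Base plus per-day: £23,250 + £1,653,160 = £1,676,410
Enhancement: 30% of £1,676,410 = £502,923
Enhanced fine: £1,676,410 + £502,923 = £2,179,333

£2,179,333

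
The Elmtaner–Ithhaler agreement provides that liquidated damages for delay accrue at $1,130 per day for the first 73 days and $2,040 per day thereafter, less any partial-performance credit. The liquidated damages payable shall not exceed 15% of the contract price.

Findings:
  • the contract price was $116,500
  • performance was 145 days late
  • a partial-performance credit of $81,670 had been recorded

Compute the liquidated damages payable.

$17,475

First 73 days: 73 × $1,130 = $82,490
Remaining days: (145 − 73) × $2,040 = $146,880
Accrued per-day damages: $82,490 + $146,880 = $229,370
Less partial-performance credit: $229,370 − $81,670 = $147,700
Cap: 15% of $116,500 = $17,475
Cap at $17,475: $147,700 exceeds the cap → $17,475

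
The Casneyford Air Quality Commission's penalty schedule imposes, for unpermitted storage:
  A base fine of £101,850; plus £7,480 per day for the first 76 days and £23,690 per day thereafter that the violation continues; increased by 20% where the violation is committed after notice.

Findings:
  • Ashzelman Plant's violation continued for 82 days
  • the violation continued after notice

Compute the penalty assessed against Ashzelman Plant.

£974,964

First 76 days: 76 × £7,480 = £568,480
Remaining days: (82 − 76) × £23,690 = £142,140
Per-day component: £568,480 + £142,140 = £710,620
Base plus per-day: £101,850 + £710,620 = £812,470
Enhancement: 20% of £812,470 = £162,494
Enhanced fine: £812,470 + £162,494 = £974,964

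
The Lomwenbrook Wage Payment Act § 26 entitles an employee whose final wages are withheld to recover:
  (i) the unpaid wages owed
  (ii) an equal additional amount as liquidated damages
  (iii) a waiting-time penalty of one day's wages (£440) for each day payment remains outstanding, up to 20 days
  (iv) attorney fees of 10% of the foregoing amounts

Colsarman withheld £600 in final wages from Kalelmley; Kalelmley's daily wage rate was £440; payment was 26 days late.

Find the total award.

Liquidated damages (equal amount): £600
Penalty days: min(26, 20) = 20
Waiting-time penalty: 20 × £440 = £8,800
Subtotal: £600 + £600 + £8,800 = £10,000
Attorney fees: 10% of £10,000 = £1,000
Total award: £10,000 + £1,000 = £11,000

£11,000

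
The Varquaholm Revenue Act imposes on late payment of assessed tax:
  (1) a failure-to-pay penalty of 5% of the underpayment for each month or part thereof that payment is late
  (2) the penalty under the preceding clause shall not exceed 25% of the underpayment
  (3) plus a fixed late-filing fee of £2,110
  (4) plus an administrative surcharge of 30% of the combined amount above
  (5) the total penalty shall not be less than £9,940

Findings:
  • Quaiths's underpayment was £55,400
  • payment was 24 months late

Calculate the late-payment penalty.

£20,748

Accrued rate: 5% × 24 = 120%, capped at 25% → 25%
Failure-to-pay penalty: 25% of £55,400 = £13,850
Penalty before surcharge: £13,850 + £2,110 = £15,960
Administrative surcharge: 30% of £15,960 = £4,788
Total penalty: £15,960 + £4,788 = £20,748
Minimum £9,940: £20,748 meets the minimum, no increase.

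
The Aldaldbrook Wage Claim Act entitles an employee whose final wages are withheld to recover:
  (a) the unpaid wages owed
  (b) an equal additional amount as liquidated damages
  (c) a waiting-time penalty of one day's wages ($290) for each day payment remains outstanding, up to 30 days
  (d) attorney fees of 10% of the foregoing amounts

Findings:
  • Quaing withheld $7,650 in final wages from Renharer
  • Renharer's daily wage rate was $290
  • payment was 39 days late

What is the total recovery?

Liquidated damages (equal amount): $7,650
Penalty days: min(39, 30) = 30
Waiting-time penalty: 30 × $290 = $8,700
Subtotal: $7,650 + $7,650 + $8,700 = $24,000
Attorney fees: 10% of $24,000 = $2,400
Total award: $24,000 + $2,400 = $26,400

Total award: $26,400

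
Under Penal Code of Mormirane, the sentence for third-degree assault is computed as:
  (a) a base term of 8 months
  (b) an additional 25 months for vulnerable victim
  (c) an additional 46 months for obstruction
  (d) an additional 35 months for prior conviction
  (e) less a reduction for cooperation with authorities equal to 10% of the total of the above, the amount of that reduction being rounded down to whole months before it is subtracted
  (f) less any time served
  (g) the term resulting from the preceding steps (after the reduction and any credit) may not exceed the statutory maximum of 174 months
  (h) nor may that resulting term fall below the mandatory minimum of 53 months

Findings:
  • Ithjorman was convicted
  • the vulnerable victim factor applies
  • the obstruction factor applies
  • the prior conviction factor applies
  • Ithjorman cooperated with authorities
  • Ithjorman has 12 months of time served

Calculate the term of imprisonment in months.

91 months

Vulnerable victim enhancement: +25 months
Obstruction enhancement: +46 months
Prior conviction enhancement: +35 months
Adjusted term: 8 months + 25 months + 46 months + 35 months = 114 months
Cooperation with authorities reduction: 10% of 114 months = 11 months (rounded down)
After reduction: 114 − 11 = 103 months
Less time served: 103 months − 12 months = 91 months
Cap at 174 months: 91 months is within the cap, no reduction.
Minimum 53 months: 91 months meets the minimum, no increase.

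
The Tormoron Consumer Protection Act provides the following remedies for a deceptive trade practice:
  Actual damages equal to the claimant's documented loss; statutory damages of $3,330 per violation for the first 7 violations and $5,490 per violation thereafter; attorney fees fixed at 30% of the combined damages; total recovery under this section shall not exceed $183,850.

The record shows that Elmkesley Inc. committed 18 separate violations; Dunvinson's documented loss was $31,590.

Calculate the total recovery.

First 7 violations: 7 × $3,330 = $23,310
Remaining violations: (18 − 7) × $5,490 = $60,390
Statutory damages: $23,310 + $60,390 = $83,700
Combined damages: $31,590 + $83,700 = $115,290
Attorney fees: 30% of $115,290 = $34,587
Total before cap: $115,290 + $34,587 = $149,877
Cap at $183,850: $149,877 is within the cap, no reduction.

Total recovery: $149,877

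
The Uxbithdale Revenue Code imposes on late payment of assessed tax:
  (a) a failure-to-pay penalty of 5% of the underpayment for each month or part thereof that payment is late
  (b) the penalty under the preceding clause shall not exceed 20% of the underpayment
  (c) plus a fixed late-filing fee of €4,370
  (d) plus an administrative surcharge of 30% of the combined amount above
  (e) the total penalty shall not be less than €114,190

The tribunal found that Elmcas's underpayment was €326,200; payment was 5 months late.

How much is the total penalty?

Accrued rate: 5% × 5 = 25%, capped at 20% → 20%
Failure-to-pay penalty: 20% of €326,200 = €65,240
Penalty before surcharge: €65,240 + €4,370 = €69,610
Administrative surcharge: 30% of €69,610 = €20,883
Total penalty: €69,610 + €20,883 = €90,493
Minimum €114,190: €90,493 is below the minimum → €114,190

€114,190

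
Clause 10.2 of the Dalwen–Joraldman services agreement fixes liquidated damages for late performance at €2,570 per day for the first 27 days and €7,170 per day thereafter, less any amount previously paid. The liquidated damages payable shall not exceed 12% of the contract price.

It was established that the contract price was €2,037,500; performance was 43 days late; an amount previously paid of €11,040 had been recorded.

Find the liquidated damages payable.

€173,070

First 27 days: 27 × €2,570 = €69,390
Remaining days: (43 − 27) × €7,170 = €114,720
Accrued per-day damages: €69,390 + €114,720 = €184,110
Less amount previously paid: €184,110 − €11,040 = €173,070
Cap: 12% of €2,037,500 = €244,500
Cap at €244,500: €173,070 is within the cap, no reduction.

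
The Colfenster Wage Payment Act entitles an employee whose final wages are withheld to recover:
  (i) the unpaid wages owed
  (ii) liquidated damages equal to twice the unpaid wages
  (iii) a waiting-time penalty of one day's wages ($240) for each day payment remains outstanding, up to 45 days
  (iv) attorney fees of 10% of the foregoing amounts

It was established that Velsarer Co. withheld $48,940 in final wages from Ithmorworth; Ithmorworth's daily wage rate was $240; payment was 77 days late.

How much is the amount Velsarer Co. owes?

$173,382

Doubled: 2 × $48,940 = $97,880
Penalty days: min(77, 45) = 45
Waiting-time penalty: 45 × $240 = $10,800
Subtotal: $48,940 + $97,880 + $10,800 = $157,620
Attorney fees: 10% of $157,620 = $15,762
Total award: $157,620 + $15,762 = $173,382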